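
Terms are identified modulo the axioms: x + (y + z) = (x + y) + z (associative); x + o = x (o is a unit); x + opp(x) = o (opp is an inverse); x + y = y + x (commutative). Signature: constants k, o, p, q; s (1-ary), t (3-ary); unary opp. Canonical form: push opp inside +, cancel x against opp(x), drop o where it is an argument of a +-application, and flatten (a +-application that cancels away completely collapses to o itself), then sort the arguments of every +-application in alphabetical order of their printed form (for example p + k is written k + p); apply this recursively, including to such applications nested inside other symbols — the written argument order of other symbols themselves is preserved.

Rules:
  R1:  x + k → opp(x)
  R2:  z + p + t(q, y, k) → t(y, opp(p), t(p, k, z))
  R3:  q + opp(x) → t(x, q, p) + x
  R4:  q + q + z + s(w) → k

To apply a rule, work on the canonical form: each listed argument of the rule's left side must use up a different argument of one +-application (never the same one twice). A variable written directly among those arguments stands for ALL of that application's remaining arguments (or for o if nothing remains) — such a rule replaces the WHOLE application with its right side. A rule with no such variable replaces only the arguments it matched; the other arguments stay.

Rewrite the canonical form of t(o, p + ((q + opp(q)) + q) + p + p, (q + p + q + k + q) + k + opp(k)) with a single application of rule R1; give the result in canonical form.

Answer: t(o, p + p + p + q, opp(p) + opp(q) + opp(q) + opp(q))

Derivation:
Canonical form:  t(o, p + p + p + q, k + p + q + q + q)
Apply R1:  consuming k;  x := p + q + q + q
The extension variable absorbs all remaining arguments, so the whole application is rewritten.
New term:  t(o, p + p + p + q, opp(p) + opp(q) + opp(q) + opp(q))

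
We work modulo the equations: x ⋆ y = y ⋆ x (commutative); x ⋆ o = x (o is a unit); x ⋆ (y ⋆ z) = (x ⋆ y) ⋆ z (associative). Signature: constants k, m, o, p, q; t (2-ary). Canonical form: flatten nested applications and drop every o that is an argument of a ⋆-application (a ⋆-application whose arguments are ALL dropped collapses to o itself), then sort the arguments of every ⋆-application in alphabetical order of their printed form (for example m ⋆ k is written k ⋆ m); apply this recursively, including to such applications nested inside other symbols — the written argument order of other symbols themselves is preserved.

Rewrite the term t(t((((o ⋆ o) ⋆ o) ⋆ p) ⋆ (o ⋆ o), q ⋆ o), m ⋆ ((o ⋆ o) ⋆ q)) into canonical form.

Answer: t(t(p, q), m ⋆ q)

Derivation:
Focus inside:  (((o ⋆ o) ⋆ o) ⋆ p) ⋆ (o ⋆ o)
Merge nested applications:  o ⋆ o ⋆ o ⋆ p ⋆ o ⋆ o
Unit:  drop o (×5)
Order the arguments:  p
Reassemble:  t(t(p, q), m ⋆ q)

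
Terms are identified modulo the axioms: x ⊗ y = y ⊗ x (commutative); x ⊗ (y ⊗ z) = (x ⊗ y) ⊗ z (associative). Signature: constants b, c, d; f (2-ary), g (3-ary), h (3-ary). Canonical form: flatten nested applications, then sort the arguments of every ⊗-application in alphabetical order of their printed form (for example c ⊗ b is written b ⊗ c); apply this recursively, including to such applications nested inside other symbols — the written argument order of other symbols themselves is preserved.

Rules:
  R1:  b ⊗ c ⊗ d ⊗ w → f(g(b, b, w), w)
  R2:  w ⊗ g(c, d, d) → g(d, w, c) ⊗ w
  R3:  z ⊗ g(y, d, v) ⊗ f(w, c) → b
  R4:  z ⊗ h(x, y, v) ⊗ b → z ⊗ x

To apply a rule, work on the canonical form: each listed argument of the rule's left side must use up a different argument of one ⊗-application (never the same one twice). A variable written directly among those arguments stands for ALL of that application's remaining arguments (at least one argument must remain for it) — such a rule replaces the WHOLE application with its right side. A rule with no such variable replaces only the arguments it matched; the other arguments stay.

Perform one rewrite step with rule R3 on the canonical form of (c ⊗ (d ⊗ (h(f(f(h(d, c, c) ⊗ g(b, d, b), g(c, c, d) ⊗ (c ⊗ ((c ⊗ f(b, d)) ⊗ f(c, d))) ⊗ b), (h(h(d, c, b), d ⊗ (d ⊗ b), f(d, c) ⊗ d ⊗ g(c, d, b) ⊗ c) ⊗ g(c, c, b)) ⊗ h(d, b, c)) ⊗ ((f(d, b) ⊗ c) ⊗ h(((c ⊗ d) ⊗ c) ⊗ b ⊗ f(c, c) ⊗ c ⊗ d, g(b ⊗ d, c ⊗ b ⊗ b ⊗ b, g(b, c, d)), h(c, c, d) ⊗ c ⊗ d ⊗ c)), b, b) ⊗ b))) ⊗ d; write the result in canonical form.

Canonical form:  b ⊗ c ⊗ d ⊗ d ⊗ h(c ⊗ f(d, b) ⊗ f(f(g(b, d, b) ⊗ h(d, c, c), b ⊗ c ⊗ c ⊗ f(b, d) ⊗ f(c, d) ⊗ g(c, c, d)), g(c, c, b) ⊗ h(d, b, c) ⊗ h(h(d, c, b), b ⊗ d ⊗ d, c ⊗ d ⊗ f(d, c) ⊗ g(c, d, b))) ⊗ h(b ⊗ c ⊗ c ⊗ c ⊗ d ⊗ d ⊗ f(c, c), g(b ⊗ d, b ⊗ b ⊗ b ⊗ c, g(b, c, d)), c ⊗ c ⊗ d ⊗ h(c, c, d)), b, b)
R3 matches:  uses f(d, c), g(c, d, b);  v := b, w := d, y := c, z := c ⊗ d
Every leftover argument binds to the variable; the entire application is replaced.
Giving:  b ⊗ c ⊗ d ⊗ d ⊗ h(c ⊗ f(d, b) ⊗ f(f(g(b, d, b) ⊗ h(d, c, c), b ⊗ c ⊗ c ⊗ f(b, d) ⊗ f(c, d) ⊗ g(c, c, d)), g(c, c, b) ⊗ h(d, b, c) ⊗ h(h(d, c, b), b ⊗ d ⊗ d, b)) ⊗ h(b ⊗ c ⊗ c ⊗ c ⊗ d ⊗ d ⊗ f(c, c), g(b ⊗ d, b ⊗ b ⊗ b ⊗ c, g(b, c, d)), c ⊗ c ⊗ d ⊗ h(c, c, d)), b, b)

Answer: b ⊗ c ⊗ d ⊗ d ⊗ h(c ⊗ f(d, b) ⊗ f(f(g(b, d, b) ⊗ h(d, c, c), b ⊗ c ⊗ c ⊗ f(b, d) ⊗ f(c, d) ⊗ g(c, c, d)), g(c, c, b) ⊗ h(d, b, c) ⊗ h(h(d, c, b), b ⊗ d ⊗ d, b)) ⊗ h(b ⊗ c ⊗ c ⊗ c ⊗ d ⊗ d ⊗ f(c, c), g(b ⊗ d, b ⊗ b ⊗ b ⊗ c, g(b, c, d)), c ⊗ c ⊗ d ⊗ h(c, c, d)), b, b)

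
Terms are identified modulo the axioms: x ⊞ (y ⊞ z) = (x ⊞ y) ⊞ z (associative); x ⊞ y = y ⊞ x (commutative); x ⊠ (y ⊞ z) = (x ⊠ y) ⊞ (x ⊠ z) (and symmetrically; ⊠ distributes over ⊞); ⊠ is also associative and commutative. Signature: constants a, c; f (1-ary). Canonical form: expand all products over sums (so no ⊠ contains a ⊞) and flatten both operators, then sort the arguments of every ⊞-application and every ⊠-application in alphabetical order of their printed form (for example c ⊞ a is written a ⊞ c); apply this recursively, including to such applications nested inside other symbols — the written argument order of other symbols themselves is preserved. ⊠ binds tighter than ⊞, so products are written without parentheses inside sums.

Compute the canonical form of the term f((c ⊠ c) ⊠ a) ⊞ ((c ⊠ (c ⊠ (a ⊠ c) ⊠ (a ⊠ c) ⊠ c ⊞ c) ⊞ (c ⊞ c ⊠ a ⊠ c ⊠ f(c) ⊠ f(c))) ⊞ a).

Answer: a ⊞ a ⊠ a ⊠ c ⊠ c ⊠ c ⊠ c ⊠ c ⊞ a ⊠ c ⊠ c ⊠ f(c) ⊠ f(c) ⊞ c ⊞ c ⊠ c ⊞ f(a ⊠ c ⊠ c)

Derivation:
Expand:  f(a ⊠ c ⊠ c) ⊞ a ⊠ a ⊠ c ⊠ c ⊠ c ⊠ c ⊠ c ⊞ c ⊠ c ⊞ c ⊞ a ⊠ c ⊠ c ⊠ f(c) ⊠ f(c) ⊞ a
Sort arguments:  a ⊞ a ⊠ a ⊠ c ⊠ c ⊠ c ⊠ c ⊠ c ⊞ a ⊠ c ⊠ c ⊠ f(c) ⊠ f(c) ⊞ c ⊞ c ⊠ c ⊞ f(a ⊠ c ⊠ c)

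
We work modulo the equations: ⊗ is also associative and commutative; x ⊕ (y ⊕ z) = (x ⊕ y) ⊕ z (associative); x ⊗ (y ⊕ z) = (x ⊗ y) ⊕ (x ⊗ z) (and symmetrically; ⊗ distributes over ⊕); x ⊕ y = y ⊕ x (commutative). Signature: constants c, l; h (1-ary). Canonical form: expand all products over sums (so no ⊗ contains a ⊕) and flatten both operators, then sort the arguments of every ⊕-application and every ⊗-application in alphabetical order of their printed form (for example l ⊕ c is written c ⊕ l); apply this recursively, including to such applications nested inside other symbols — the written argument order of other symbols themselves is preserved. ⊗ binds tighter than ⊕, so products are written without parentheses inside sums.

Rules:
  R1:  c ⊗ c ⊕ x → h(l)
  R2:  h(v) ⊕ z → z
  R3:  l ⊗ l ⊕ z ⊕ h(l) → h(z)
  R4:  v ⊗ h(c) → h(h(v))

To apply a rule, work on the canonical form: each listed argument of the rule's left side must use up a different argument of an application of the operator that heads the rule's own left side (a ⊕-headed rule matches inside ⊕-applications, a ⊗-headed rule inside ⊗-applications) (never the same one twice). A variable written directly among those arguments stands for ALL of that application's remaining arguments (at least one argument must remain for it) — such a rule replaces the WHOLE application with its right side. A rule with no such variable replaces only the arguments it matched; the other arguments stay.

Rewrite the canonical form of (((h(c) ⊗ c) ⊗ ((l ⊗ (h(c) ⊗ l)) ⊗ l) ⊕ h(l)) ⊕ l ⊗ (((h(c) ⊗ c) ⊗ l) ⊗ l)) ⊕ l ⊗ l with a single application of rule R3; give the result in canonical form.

Answer: h(c ⊗ h(c) ⊗ h(c) ⊗ l ⊗ l ⊗ l ⊕ c ⊗ h(c) ⊗ l ⊗ l ⊗ l)

Derivation:
Canonical form:  c ⊗ h(c) ⊗ h(c) ⊗ l ⊗ l ⊗ l ⊕ c ⊗ h(c) ⊗ l ⊗ l ⊗ l ⊕ h(l) ⊕ l ⊗ l
R3 matches:  uses h(l), l ⊗ l;  z := c ⊗ h(c) ⊗ h(c) ⊗ l ⊗ l ⊗ l ⊕ c ⊗ h(c) ⊗ l ⊗ l ⊗ l
The variable takes the whole remainder — replace the entire application.
Giving:  h(c ⊗ h(c) ⊗ h(c) ⊗ l ⊗ l ⊗ l ⊕ c ⊗ h(c) ⊗ l ⊗ l ⊗ l)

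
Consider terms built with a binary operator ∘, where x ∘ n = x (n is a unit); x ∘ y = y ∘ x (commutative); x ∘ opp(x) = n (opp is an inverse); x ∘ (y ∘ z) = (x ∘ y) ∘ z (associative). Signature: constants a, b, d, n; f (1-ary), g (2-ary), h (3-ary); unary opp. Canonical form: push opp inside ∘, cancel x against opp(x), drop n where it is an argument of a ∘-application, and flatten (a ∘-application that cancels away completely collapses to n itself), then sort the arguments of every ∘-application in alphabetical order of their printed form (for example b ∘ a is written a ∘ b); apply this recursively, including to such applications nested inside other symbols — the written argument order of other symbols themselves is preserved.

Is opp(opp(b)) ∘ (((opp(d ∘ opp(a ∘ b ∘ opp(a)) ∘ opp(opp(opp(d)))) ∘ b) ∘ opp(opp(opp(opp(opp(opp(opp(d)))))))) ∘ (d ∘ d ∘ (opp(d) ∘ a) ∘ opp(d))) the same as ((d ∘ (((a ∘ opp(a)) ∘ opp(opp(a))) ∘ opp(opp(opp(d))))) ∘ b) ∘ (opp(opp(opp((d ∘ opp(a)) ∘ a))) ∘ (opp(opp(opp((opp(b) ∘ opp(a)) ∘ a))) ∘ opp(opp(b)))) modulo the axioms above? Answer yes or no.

Left:  opp(opp(b)) ∘ (((opp(d ∘ opp(a ∘ b ∘ opp(a)) ∘ opp(opp(opp(d)))) ∘ b) ∘ opp(opp(opp(opp(opp(opp(opp(d)))))))) ∘ (d ∘ d ∘ (opp(d) ∘ a) ∘ opp(d)))
  Push opp inside:  distribute opp over ∘ and collapse double opp
  Combine occurrences:  b ∘ b ∘ b ∘ opp(d) ∘ a
  Order the arguments:  a ∘ b ∘ b ∘ b ∘ opp(d)
Right:  ((d ∘ (((a ∘ opp(a)) ∘ opp(opp(a))) ∘ opp(opp(opp(d))))) ∘ b) ∘ (opp(opp(opp((d ∘ opp(a)) ∘ a))) ∘ (opp(opp(opp((opp(b) ∘ opp(a)) ∘ a))) ∘ opp(opp(b))))
  Push opp inside:  distribute opp over ∘ and collapse double opp
  Collect:  opp(d) ∘ a ∘ b ∘ b ∘ b
  Order the arguments:  a ∘ b ∘ b ∘ b ∘ opp(d)

Answer: yes — both canonical forms are a ∘ b ∘ b ∘ b ∘ opp(d)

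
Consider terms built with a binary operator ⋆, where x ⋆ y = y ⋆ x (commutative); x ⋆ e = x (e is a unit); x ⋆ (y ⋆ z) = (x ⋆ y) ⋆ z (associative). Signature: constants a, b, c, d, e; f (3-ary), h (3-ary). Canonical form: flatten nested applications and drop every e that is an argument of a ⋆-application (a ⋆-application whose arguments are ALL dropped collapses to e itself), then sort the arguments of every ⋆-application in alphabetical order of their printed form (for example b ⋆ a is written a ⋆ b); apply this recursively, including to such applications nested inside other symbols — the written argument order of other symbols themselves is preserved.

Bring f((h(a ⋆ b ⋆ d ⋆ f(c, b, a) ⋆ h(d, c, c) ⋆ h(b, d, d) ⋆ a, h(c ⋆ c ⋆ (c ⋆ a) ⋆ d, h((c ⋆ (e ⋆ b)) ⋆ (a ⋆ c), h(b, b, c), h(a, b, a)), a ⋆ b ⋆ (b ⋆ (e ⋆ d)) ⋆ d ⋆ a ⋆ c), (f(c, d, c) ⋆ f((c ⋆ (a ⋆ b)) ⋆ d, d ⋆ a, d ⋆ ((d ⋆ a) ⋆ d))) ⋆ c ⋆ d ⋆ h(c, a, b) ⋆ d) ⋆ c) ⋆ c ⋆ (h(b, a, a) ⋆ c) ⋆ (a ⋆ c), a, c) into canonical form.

Work inside:  (h(a ⋆ b ⋆ d ⋆ f(c, b, a) ⋆ h(d, c, c) ⋆ h(b, d, d) ⋆ a, h(c ⋆ c ⋆ (c ⋆ a) ⋆ d, h((c ⋆ (e ⋆ b)) ⋆ (a ⋆ c), h(b, b, c), h(a, b, a)), a ⋆ b ⋆ (b ⋆ (e ⋆ d)) ⋆ d ⋆ a ⋆ c), (f(c, d, c) ⋆ f((c ⋆ (a ⋆ b)) ⋆ d, d ⋆ a, d ⋆ ((d ⋆ a) ⋆ d))) ⋆ c ⋆ d ⋆ h(c, a, b) ⋆ d) ⋆ c) ⋆ c ⋆ (h(b, a, a) ⋆ c) ⋆ (a ⋆ c)
Un-nest:  h(a ⋆ b ⋆ d ⋆ f(c, b, a) ⋆ h(d, c, c) ⋆ h(b, d, d) ⋆ a, h(c ⋆ c ⋆ (c ⋆ a) ⋆ d, h((c ⋆ (e ⋆ b)) ⋆ (a ⋆ c), h(b, b, c), h(a, b, a)), a ⋆ b ⋆ (b ⋆ (e ⋆ d)) ⋆ d ⋆ a ⋆ c), (f(c, d, c) ⋆ f((c ⋆ (a ⋆ b)) ⋆ d, d ⋆ a, d ⋆ ((d ⋆ a) ⋆ d))) ⋆ c ⋆ d ⋆ h(c, a, b) ⋆ d) ⋆ c ⋆ c ⋆ h(b, a, a) ⋆ c ⋆ a ⋆ c
Canonicalize subterm:  h(a ⋆ b ⋆ d ⋆ f(c, b, a) ⋆ h(d, c, c) ⋆ h(b, d, d) ⋆ a, h(c ⋆ c ⋆ (c ⋆ a) ⋆ d, h((c ⋆ (e ⋆ b)) ⋆ (a ⋆ c), h(b, b, c), h(a, b, a)), a ⋆ b ⋆ (b ⋆ (e ⋆ d)) ⋆ d ⋆ a ⋆ c), (f(c, d, c) ⋆ f((c ⋆ (a ⋆ b)) ⋆ d, d ⋆ a, d ⋆ ((d ⋆ a) ⋆ d))) ⋆ c ⋆ d ⋆ h(c, a, b) ⋆ d)  →  h(a ⋆ a ⋆ b ⋆ d ⋆ f(c, b, a) ⋆ h(b, d, d) ⋆ h(d, c, c), h(a ⋆ c ⋆ c ⋆ c ⋆ d, h(a ⋆ b ⋆ c ⋆ c, h(b, b, c), h(a, b, a)), a ⋆ a ⋆ b ⋆ b ⋆ c ⋆ d ⋆ d), c ⋆ d ⋆ d ⋆ f(a ⋆ b ⋆ c ⋆ d, a ⋆ d, a ⋆ d ⋆ d ⋆ d) ⋆ f(c, d, c) ⋆ h(c, a, b))
Sort:  a ⋆ c ⋆ c ⋆ c ⋆ c ⋆ h(a ⋆ a ⋆ b ⋆ d ⋆ f(c, b, a) ⋆ h(b, d, d) ⋆ h(d, c, c), h(a ⋆ c ⋆ c ⋆ c ⋆ d, h(a ⋆ b ⋆ c ⋆ c, h(b, b, c), h(a, b, a)), a ⋆ a ⋆ b ⋆ b ⋆ c ⋆ d ⋆ d), c ⋆ d ⋆ d ⋆ f(a ⋆ b ⋆ c ⋆ d, a ⋆ d, a ⋆ d ⋆ d ⋆ d) ⋆ f(c, d, c) ⋆ h(c, a, b)) ⋆ h(b, a, a)
Reassemble:  f(a ⋆ c ⋆ c ⋆ c ⋆ c ⋆ h(a ⋆ a ⋆ b ⋆ d ⋆ f(c, b, a) ⋆ h(b, d, d) ⋆ h(d, c, c), h(a ⋆ c ⋆ c ⋆ c ⋆ d, h(a ⋆ b ⋆ c ⋆ c, h(b, b, c), h(a, b, a)), a ⋆ a ⋆ b ⋆ b ⋆ c ⋆ d ⋆ d), c ⋆ d ⋆ d ⋆ f(a ⋆ b ⋆ c ⋆ d, a ⋆ d, a ⋆ d ⋆ d ⋆ d) ⋆ f(c, d, c) ⋆ h(c, a, b)) ⋆ h(b, a, a), a, c)

Answer: f(a ⋆ c ⋆ c ⋆ c ⋆ c ⋆ h(a ⋆ a ⋆ b ⋆ d ⋆ f(c, b, a) ⋆ h(b, d, d) ⋆ h(d, c, c), h(a ⋆ c ⋆ c ⋆ c ⋆ d, h(a ⋆ b ⋆ c ⋆ c, h(b, b, c), h(a, b, a)), a ⋆ a ⋆ b ⋆ b ⋆ c ⋆ d ⋆ d), c ⋆ d ⋆ d ⋆ f(a ⋆ b ⋆ c ⋆ d, a ⋆ d, a ⋆ d ⋆ d ⋆ d) ⋆ f(c, d, c) ⋆ h(c, a, b)) ⋆ h(b, a, a), a, c)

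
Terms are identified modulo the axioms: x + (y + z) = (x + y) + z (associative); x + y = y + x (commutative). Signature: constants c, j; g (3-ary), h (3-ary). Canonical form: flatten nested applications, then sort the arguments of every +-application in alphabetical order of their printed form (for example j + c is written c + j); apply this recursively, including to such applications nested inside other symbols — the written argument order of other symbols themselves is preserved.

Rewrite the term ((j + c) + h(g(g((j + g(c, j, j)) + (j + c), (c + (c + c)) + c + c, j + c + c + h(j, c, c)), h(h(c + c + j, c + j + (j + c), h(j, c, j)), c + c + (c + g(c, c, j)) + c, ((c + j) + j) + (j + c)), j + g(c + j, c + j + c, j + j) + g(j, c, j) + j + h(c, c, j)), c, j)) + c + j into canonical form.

Answer: c + c + h(g(g(c + g(c, j, j) + j + j, c + c + c + c + c, c + c + h(j, c, c) + j), h(h(c + c + j, c + c + j + j, h(j, c, j)), c + c + c + c + g(c, c, j), c + c + j + j + j), g(c + j, c + c + j, j + j) + g(j, c, j) + h(c, c, j) + j + j), c, j) + j + j

Derivation:
Merge nested applications:  j + c + h(g(g((j + g(c, j, j)) + (j + c), (c + (c + c)) + c + c, j + c + c + h(j, c, c)), h(h(c + c + j, c + j + (j + c), h(j, c, j)), c + c + (c + g(c, c, j)) + c, ((c + j) + j) + (j + c)), j + g(c + j, c + j + c, j + j) + g(j, c, j) + j + h(c, c, j)), c, j) + c + j
Canonicalize subterm:  h(g(g((j + g(c, j, j)) + (j + c), (c + (c + c)) + c + c, j + c + c + h(j, c, c)), h(h(c + c + j, c + j + (j + c), h(j, c, j)), c + c + (c + g(c, c, j)) + c, ((c + j) + j) + (j + c)), j + g(c + j, c + j + c, j + j) + g(j, c, j) + j + h(c, c, j)), c, j)  →  h(g(g(c + g(c, j, j) + j + j, c + c + c + c + c, c + c + h(j, c, c) + j), h(h(c + c + j, c + c + j + j, h(j, c, j)), c + c + c + c + g(c, c, j), c + c + j + j + j), g(c + j, c + c + j, j + j) + g(j, c, j) + h(c, c, j) + j + j), c, j)
Sort:  c + c + h(g(g(c + g(c, j, j) + j + j, c + c + c + c + c, c + c + h(j, c, c) + j), h(h(c + c + j, c + c + j + j, h(j, c, j)), c + c + c + c + g(c, c, j), c + c + j + j + j), g(c + j, c + c + j, j + j) + g(j, c, j) + h(c, c, j) + j + j), c, j) + j + j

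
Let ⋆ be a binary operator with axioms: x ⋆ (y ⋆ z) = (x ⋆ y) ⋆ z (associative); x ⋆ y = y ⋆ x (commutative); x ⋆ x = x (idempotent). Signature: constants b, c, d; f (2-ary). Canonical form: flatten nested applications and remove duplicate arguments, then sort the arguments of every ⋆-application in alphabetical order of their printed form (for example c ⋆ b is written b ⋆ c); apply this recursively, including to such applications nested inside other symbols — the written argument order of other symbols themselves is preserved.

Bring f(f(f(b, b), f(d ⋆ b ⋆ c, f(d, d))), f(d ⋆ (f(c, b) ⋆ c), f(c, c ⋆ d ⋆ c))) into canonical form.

Focus inside:  d ⋆ (f(c, b) ⋆ c)
Merge nested applications:  d ⋆ f(c, b) ⋆ c
Sort arguments:  c ⋆ d ⋆ f(c, b)
Put back:  f(f(f(b, b), f(b ⋆ c ⋆ d, f(d, d))), f(c ⋆ d ⋆ f(c, b), f(c, c ⋆ d)))

Answer: f(f(f(b, b), f(b ⋆ c ⋆ d, f(d, d))), f(c ⋆ d ⋆ f(c, b), f(c, c ⋆ d)))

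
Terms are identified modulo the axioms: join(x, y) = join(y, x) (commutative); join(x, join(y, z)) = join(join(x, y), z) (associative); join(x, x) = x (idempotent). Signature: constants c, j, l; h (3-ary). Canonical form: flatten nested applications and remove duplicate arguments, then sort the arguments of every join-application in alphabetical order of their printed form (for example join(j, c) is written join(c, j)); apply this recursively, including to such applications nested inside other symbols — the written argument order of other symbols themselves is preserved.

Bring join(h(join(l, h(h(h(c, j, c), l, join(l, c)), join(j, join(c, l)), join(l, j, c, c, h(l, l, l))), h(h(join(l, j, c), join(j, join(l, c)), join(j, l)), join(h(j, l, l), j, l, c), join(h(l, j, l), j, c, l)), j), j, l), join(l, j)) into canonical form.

Merge nested applications:  join(h(join(l, h(h(h(c, j, c), l, join(l, c)), join(j, join(c, l)), join(l, j, c, c, h(l, l, l))), h(h(join(l, j, c), join(j, join(l, c)), join(j, l)), join(h(j, l, l), j, l, c), join(h(l, j, l), j, c, l)), j), j, l), l, j)
Inside:  h(join(l, h(h(h(c, j, c), l, join(l, c)), join(j, join(c, l)), join(l, j, c, c, h(l, l, l))), h(h(join(l, j, c), join(j, join(l, c)), join(j, l)), join(h(j, l, l), j, l, c), join(h(l, j, l), j, c, l)), j), j, l)  →  h(join(h(h(h(c, j, c), l, join(c, l)), join(c, j, l), join(c, h(l, l, l), j, l)), h(h(join(c, j, l), join(c, j, l), join(j, l)), join(c, h(j, l, l), j, l), join(c, h(l, j, l), j, l)), j, l), j, l)
Order the arguments:  join(h(join(h(h(h(c, j, c), l, join(c, l)), join(c, j, l), join(c, h(l, l, l), j, l)), h(h(join(c, j, l), join(c, j, l), join(j, l)), join(c, h(j, l, l), j, l), join(c, h(l, j, l), j, l)), j, l), j, l), j, l)

Answer: join(h(join(h(h(h(c, j, c), l, join(c, l)), join(c, j, l), join(c, h(l, l, l), j, l)), h(h(join(c, j, l), join(c, j, l), join(j, l)), join(c, h(j, l, l), j, l), join(c, h(l, j, l), j, l)), j, l), j, l), j, l)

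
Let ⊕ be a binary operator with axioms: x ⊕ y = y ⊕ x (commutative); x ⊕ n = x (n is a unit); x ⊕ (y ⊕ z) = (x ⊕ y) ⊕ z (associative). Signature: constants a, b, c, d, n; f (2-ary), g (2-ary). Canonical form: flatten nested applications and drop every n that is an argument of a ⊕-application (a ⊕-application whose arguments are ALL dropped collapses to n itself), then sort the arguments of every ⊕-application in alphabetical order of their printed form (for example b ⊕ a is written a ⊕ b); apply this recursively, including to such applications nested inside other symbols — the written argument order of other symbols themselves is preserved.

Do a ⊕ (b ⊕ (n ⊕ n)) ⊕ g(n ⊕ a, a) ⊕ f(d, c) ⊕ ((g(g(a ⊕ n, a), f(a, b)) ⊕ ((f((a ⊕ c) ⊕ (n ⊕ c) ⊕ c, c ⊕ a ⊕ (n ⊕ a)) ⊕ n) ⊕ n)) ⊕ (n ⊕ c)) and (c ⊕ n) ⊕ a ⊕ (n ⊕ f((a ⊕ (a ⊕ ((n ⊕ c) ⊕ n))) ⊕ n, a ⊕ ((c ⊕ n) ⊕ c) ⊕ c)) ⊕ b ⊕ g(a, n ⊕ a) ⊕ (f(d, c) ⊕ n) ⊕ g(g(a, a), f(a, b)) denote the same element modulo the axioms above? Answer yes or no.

Left:  a ⊕ (b ⊕ (n ⊕ n)) ⊕ g(n ⊕ a, a) ⊕ f(d, c) ⊕ ((g(g(a ⊕ n, a), f(a, b)) ⊕ ((f((a ⊕ c) ⊕ (n ⊕ c) ⊕ c, c ⊕ a ⊕ (n ⊕ a)) ⊕ n) ⊕ n)) ⊕ (n ⊕ c))
  Flatten:  a ⊕ b ⊕ n ⊕ n ⊕ g(n ⊕ a, a) ⊕ f(d, c) ⊕ g(g(a ⊕ n, a), f(a, b)) ⊕ f((a ⊕ c) ⊕ (n ⊕ c) ⊕ c, c ⊕ a ⊕ (n ⊕ a)) ⊕ n ⊕ n ⊕ n ⊕ c
  Simplify inside:  g(n ⊕ a, a)  →  g(a, a)
  Inside:  g(g(a ⊕ n, a), f(a, b))  →  g(g(a, a), f(a, b))
  Canonicalize subterm:  f((a ⊕ c) ⊕ (n ⊕ c) ⊕ c, c ⊕ a ⊕ (n ⊕ a))  →  f(a ⊕ c ⊕ c ⊕ c, a ⊕ a ⊕ c)
  Unit:  drop n (×5)
  Sort:  a ⊕ b ⊕ c ⊕ f(a ⊕ c ⊕ c ⊕ c, a ⊕ a ⊕ c) ⊕ f(d, c) ⊕ g(a, a) ⊕ g(g(a, a), f(a, b))
Right:  (c ⊕ n) ⊕ a ⊕ (n ⊕ f((a ⊕ (a ⊕ ((n ⊕ c) ⊕ n))) ⊕ n, a ⊕ ((c ⊕ n) ⊕ c) ⊕ c)) ⊕ b ⊕ g(a, n ⊕ a) ⊕ (f(d, c) ⊕ n) ⊕ g(g(a, a), f(a, b))
  Flatten:  c ⊕ n ⊕ a ⊕ n ⊕ f((a ⊕ (a ⊕ ((n ⊕ c) ⊕ n))) ⊕ n, a ⊕ ((c ⊕ n) ⊕ c) ⊕ c) ⊕ b ⊕ g(a, n ⊕ a) ⊕ f(d, c) ⊕ n ⊕ g(g(a, a), f(a, b))
  Canonicalize subterm:  f((a ⊕ (a ⊕ ((n ⊕ c) ⊕ n))) ⊕ n, a ⊕ ((c ⊕ n) ⊕ c) ⊕ c)  →  f(a ⊕ a ⊕ c, a ⊕ c ⊕ c ⊕ c)
  Canonicalize subterm:  g(a, n ⊕ a)  →  g(a, a)
  Unit:  drop n (×3)
  Sort:  a ⊕ b ⊕ c ⊕ f(a ⊕ a ⊕ c, a ⊕ c ⊕ c ⊕ c) ⊕ f(d, c) ⊕ g(a, a) ⊕ g(g(a, a), f(a, b))

Answer: no — a ⊕ b ⊕ c ⊕ f(a ⊕ c ⊕ c ⊕ c, a ⊕ a ⊕ c) ⊕ f(d, c) ⊕ g(a, a) ⊕ g(g(a, a), f(a, b)) vs a ⊕ b ⊕ c ⊕ f(a ⊕ a ⊕ c, a ⊕ c ⊕ c ⊕ c) ⊕ f(d, c) ⊕ g(a, a) ⊕ g(g(a, a), f(a, b))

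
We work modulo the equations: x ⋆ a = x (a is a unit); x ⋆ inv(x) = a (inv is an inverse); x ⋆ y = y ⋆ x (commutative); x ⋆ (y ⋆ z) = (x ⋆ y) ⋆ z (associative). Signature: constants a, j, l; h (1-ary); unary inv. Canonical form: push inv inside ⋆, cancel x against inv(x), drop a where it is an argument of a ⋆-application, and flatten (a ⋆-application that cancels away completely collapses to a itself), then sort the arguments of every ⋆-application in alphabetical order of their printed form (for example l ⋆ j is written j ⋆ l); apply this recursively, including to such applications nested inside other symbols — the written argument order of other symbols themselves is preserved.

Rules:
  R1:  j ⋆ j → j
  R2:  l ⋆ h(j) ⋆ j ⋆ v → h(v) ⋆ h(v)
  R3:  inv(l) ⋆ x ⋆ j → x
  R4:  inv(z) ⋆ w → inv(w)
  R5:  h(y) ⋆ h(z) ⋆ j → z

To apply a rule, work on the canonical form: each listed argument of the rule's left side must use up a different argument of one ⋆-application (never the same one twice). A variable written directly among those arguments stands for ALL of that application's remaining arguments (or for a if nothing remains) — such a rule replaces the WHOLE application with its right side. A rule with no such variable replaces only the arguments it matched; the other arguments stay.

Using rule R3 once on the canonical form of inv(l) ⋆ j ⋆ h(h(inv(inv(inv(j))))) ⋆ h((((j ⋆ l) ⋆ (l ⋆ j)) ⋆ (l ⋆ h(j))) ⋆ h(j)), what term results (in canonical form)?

Answer: h(h(inv(j))) ⋆ h(h(j) ⋆ h(j) ⋆ j ⋆ j ⋆ l ⋆ l ⋆ l)

Derivation:
Canonical form:  h(h(inv(j))) ⋆ h(h(j) ⋆ h(j) ⋆ j ⋆ j ⋆ l ⋆ l ⋆ l) ⋆ inv(l) ⋆ j
Match R3:  consume inv(l), j;  x := h(h(inv(j))) ⋆ h(h(j) ⋆ h(j) ⋆ j ⋆ j ⋆ l ⋆ l ⋆ l)
The variable takes the whole remainder — replace the entire application.
New term:  h(h(inv(j))) ⋆ h(h(j) ⋆ h(j) ⋆ j ⋆ j ⋆ l ⋆ l ⋆ l)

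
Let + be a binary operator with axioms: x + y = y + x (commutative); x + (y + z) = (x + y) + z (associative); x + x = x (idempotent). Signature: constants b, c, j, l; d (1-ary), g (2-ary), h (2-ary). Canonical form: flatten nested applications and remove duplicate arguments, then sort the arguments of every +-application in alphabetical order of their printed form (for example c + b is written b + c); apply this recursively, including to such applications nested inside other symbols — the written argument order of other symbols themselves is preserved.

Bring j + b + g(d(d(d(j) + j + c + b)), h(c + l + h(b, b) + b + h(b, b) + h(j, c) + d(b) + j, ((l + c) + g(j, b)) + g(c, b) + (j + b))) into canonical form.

Simplify inside:  g(d(d(d(j) + j + c + b)), h(c + l + h(b, b) + b + h(b, b) + h(j, c) + d(b) + j, ((l + c) + g(j, b)) + g(c, b) + (j + b)))  →  g(d(d(b + c + d(j) + j)), h(b + c + d(b) + h(b, b) + h(j, c) + j + l, b + c + g(c, b) + g(j, b) + j + l))
Sort arguments:  b + g(d(d(b + c + d(j) + j)), h(b + c + d(b) + h(b, b) + h(j, c) + j + l, b + c + g(c, b) + g(j, b) + j + l)) + j

Answer: b + g(d(d(b + c + d(j) + j)), h(b + c + d(b) + h(b, b) + h(j, c) + j + l, b + c + g(c, b) + g(j, b) + j + l)) + j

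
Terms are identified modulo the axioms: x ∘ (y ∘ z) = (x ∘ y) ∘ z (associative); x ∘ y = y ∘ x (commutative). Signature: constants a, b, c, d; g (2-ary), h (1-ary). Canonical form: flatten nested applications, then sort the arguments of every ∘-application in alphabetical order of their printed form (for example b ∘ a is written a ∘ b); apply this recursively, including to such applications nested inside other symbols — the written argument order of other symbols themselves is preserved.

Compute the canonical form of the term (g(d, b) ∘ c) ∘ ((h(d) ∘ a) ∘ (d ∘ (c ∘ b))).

Un-nest:  g(d, b) ∘ c ∘ h(d) ∘ a ∘ d ∘ c ∘ b
Sort:  a ∘ b ∘ c ∘ c ∘ d ∘ g(d, b) ∘ h(d)

Answer: a ∘ b ∘ c ∘ c ∘ d ∘ g(d, b) ∘ h(d)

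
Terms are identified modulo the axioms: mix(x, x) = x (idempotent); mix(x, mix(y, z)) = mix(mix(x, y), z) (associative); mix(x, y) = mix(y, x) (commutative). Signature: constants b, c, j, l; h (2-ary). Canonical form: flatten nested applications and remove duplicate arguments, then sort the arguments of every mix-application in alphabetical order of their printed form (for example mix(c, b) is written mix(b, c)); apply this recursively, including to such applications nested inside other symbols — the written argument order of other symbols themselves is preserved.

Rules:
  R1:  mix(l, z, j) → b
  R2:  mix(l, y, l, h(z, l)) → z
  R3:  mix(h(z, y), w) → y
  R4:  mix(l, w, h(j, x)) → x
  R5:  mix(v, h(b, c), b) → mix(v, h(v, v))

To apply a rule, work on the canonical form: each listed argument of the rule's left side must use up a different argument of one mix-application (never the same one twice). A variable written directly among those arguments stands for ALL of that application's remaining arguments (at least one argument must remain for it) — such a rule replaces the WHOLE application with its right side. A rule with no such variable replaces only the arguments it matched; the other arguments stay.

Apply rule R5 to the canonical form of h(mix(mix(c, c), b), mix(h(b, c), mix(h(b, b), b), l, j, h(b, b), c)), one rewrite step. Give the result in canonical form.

Canonical form:  h(mix(b, c), mix(b, c, h(b, b), h(b, c), j, l))
R5 matches:  uses b, h(b, c);  v := mix(c, h(b, b), j, l)
The extension variable absorbs all remaining arguments, so the whole application is rewritten.
Result:  h(mix(b, c), mix(c, h(b, b), h(mix(c, h(b, b), j, l), mix(c, h(b, b), j, l)), j, l))

Answer: h(mix(b, c), mix(c, h(b, b), h(mix(c, h(b, b), j, l), mix(c, h(b, b), j, l)), j, l))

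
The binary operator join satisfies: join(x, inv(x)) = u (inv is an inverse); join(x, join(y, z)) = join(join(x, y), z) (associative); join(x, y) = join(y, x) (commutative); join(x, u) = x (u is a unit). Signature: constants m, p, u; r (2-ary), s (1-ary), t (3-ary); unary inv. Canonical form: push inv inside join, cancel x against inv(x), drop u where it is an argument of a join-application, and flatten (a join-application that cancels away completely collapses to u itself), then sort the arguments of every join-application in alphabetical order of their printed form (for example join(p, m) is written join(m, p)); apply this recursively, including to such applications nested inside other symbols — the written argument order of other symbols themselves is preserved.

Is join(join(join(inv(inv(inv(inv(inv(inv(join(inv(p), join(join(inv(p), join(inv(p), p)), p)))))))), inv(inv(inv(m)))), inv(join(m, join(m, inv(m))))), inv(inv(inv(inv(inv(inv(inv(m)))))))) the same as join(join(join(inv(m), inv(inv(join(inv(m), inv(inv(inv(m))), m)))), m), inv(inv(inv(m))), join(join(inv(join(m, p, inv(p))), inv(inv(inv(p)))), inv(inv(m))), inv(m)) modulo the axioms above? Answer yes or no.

Answer: yes — both canonical forms are join(inv(m), inv(m), inv(m), inv(p))

Derivation:
Left:  join(join(join(inv(inv(inv(inv(inv(inv(join(inv(p), join(join(inv(p), join(inv(p), p)), p)))))))), inv(inv(inv(m)))), inv(join(m, join(m, inv(m))))), inv(inv(inv(inv(inv(inv(inv(m))))))))
  Push inv inside:  distribute inv over join and collapse double inv
  Collect terms:  join(inv(p), inv(m), inv(m), inv(m))
  Order the arguments:  join(inv(m), inv(m), inv(m), inv(p))
Right:  join(join(join(inv(m), inv(inv(join(inv(m), inv(inv(inv(m))), m)))), m), inv(inv(inv(m))), join(join(inv(join(m, p, inv(p))), inv(inv(inv(p)))), inv(inv(m))), inv(m))
  Push inv inside:  distribute inv over join and collapse double inv
  Collect:  join(inv(m), inv(m), inv(m), inv(p))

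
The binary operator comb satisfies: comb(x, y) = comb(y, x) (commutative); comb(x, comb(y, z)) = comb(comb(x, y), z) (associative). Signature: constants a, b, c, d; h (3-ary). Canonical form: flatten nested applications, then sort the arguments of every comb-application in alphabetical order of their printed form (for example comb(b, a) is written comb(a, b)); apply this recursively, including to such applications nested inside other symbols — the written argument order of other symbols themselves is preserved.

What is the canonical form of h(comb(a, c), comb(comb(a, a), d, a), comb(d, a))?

Answer: h(comb(a, c), comb(a, a, a, d), comb(a, d))

Derivation:
Descend into:  comb(comb(a, a), d, a)
Merge nested applications:  comb(a, a, d, a)
Sort:  comb(a, a, a, d)
Put back:  h(comb(a, c), comb(a, a, a, d), comb(a, d))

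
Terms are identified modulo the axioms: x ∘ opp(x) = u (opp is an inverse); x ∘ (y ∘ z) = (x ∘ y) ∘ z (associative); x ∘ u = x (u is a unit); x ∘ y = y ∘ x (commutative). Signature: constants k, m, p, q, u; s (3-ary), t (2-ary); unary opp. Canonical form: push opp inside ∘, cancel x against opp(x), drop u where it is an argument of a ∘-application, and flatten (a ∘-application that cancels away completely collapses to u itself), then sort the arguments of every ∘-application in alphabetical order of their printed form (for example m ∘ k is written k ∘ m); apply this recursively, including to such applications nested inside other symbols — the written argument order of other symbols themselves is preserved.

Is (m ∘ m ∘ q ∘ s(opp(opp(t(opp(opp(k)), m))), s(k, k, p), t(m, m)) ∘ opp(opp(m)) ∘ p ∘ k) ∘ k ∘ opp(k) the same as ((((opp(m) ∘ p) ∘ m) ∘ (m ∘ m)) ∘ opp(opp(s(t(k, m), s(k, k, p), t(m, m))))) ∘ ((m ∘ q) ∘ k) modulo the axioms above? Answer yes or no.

Left:  (m ∘ m ∘ q ∘ s(opp(opp(t(opp(opp(k)), m))), s(k, k, p), t(m, m)) ∘ opp(opp(m)) ∘ p ∘ k) ∘ k ∘ opp(k)
  Push opp inside:  distribute opp over ∘ and collapse double opp
  Combine occurrences:  m ∘ m ∘ m ∘ q ∘ s(t(k, m), s(k, k, p), t(m, m)) ∘ p ∘ k
  Order the arguments:  k ∘ m ∘ m ∘ m ∘ p ∘ q ∘ s(t(k, m), s(k, k, p), t(m, m))
Right:  ((((opp(m) ∘ p) ∘ m) ∘ (m ∘ m)) ∘ opp(opp(s(t(k, m), s(k, k, p), t(m, m))))) ∘ ((m ∘ q) ∘ k)
  Push opp inside:  distribute opp over ∘ and collapse double opp
  Collect terms:  m ∘ m ∘ m ∘ p ∘ s(t(k, m), s(k, k, p), t(m, m)) ∘ q ∘ k
  Sort arguments:  k ∘ m ∘ m ∘ m ∘ p ∘ q ∘ s(t(k, m), s(k, k, p), t(m, m))

Answer: yes — both canonical forms are k ∘ m ∘ m ∘ m ∘ p ∘ q ∘ s(t(k, m), s(k, k, p), t(m, m))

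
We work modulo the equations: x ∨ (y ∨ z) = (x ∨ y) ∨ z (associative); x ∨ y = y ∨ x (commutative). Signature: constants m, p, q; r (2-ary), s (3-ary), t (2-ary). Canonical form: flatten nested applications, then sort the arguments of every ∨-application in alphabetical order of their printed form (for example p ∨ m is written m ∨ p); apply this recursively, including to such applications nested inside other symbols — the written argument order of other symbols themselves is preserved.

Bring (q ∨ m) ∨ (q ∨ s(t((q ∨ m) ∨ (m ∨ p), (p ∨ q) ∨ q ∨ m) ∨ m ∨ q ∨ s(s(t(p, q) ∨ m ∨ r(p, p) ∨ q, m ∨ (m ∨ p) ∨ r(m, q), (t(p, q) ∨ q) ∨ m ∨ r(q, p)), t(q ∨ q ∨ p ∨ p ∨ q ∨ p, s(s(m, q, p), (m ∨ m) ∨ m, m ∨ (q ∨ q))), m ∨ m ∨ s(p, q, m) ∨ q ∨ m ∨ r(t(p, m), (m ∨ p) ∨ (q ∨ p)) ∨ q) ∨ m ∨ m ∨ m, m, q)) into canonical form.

Answer: m ∨ q ∨ q ∨ s(m ∨ m ∨ m ∨ m ∨ q ∨ s(s(m ∨ q ∨ r(p, p) ∨ t(p, q), m ∨ m ∨ p ∨ r(m, q), m ∨ q ∨ r(q, p) ∨ t(p, q)), t(p ∨ p ∨ p ∨ q ∨ q ∨ q, s(s(m, q, p), m ∨ m ∨ m, m ∨ q ∨ q)), m ∨ m ∨ m ∨ q ∨ q ∨ r(t(p, m), m ∨ p ∨ p ∨ q) ∨ s(p, q, m)) ∨ t(m ∨ m ∨ p ∨ q, m ∨ p ∨ q ∨ q), m, q)

Derivation:
Un-nest:  q ∨ m ∨ q ∨ s(t((q ∨ m) ∨ (m ∨ p), (p ∨ q) ∨ q ∨ m) ∨ m ∨ q ∨ s(s(t(p, q) ∨ m ∨ r(p, p) ∨ q, m ∨ (m ∨ p) ∨ r(m, q), (t(p, q) ∨ q) ∨ m ∨ r(q, p)), t(q ∨ q ∨ p ∨ p ∨ q ∨ p, s(s(m, q, p), (m ∨ m) ∨ m, m ∨ (q ∨ q))), m ∨ m ∨ s(p, q, m) ∨ q ∨ m ∨ r(t(p, m), (m ∨ p) ∨ (q ∨ p)) ∨ q) ∨ m ∨ m ∨ m, m, q)
Canonicalize subterm:  s(t((q ∨ m) ∨ (m ∨ p), (p ∨ q) ∨ q ∨ m) ∨ m ∨ q ∨ s(s(t(p, q) ∨ m ∨ r(p, p) ∨ q, m ∨ (m ∨ p) ∨ r(m, q), (t(p, q) ∨ q) ∨ m ∨ r(q, p)), t(q ∨ q ∨ p ∨ p ∨ q ∨ p, s(s(m, q, p), (m ∨ m) ∨ m, m ∨ (q ∨ q))), m ∨ m ∨ s(p, q, m) ∨ q ∨ m ∨ r(t(p, m), (m ∨ p) ∨ (q ∨ p)) ∨ q) ∨ m ∨ m ∨ m, m, q)  →  s(m ∨ m ∨ m ∨ m ∨ q ∨ s(s(m ∨ q ∨ r(p, p) ∨ t(p, q), m ∨ m ∨ p ∨ r(m, q), m ∨ q ∨ r(q, p) ∨ t(p, q)), t(p ∨ p ∨ p ∨ q ∨ q ∨ q, s(s(m, q, p), m ∨ m ∨ m, m ∨ q ∨ q)), m ∨ m ∨ m ∨ q ∨ q ∨ r(t(p, m), m ∨ p ∨ p ∨ q) ∨ s(p, q, m)) ∨ t(m ∨ m ∨ p ∨ q, m ∨ p ∨ q ∨ q), m, q)
Sort:  m ∨ q ∨ q ∨ s(m ∨ m ∨ m ∨ m ∨ q ∨ s(s(m ∨ q ∨ r(p, p) ∨ t(p, q), m ∨ m ∨ p ∨ r(m, q), m ∨ q ∨ r(q, p) ∨ t(p, q)), t(p ∨ p ∨ p ∨ q ∨ q ∨ q, s(s(m, q, p), m ∨ m ∨ m, m ∨ q ∨ q)), m ∨ m ∨ m ∨ q ∨ q ∨ r(t(p, m), m ∨ p ∨ p ∨ q) ∨ s(p, q, m)) ∨ t(m ∨ m ∨ p ∨ q, m ∨ p ∨ q ∨ q), m, q)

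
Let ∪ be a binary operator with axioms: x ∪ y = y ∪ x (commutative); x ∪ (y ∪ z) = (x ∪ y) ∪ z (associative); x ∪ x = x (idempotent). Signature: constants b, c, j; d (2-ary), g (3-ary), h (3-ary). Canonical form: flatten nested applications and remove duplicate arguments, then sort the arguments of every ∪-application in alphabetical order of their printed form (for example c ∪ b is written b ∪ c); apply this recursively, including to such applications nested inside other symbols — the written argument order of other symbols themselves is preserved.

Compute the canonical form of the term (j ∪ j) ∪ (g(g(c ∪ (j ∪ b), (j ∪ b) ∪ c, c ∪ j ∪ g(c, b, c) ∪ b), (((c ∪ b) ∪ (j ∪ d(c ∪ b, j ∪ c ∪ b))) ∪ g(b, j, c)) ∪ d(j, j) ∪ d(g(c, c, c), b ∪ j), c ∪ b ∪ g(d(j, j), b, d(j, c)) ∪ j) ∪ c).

Un-nest:  j ∪ j ∪ g(g(c ∪ (j ∪ b), (j ∪ b) ∪ c, c ∪ j ∪ g(c, b, c) ∪ b), (((c ∪ b) ∪ (j ∪ d(c ∪ b, j ∪ c ∪ b))) ∪ g(b, j, c)) ∪ d(j, j) ∪ d(g(c, c, c), b ∪ j), c ∪ b ∪ g(d(j, j), b, d(j, c)) ∪ j) ∪ c
Simplify inside:  g(g(c ∪ (j ∪ b), (j ∪ b) ∪ c, c ∪ j ∪ g(c, b, c) ∪ b), (((c ∪ b) ∪ (j ∪ d(c ∪ b, j ∪ c ∪ b))) ∪ g(b, j, c)) ∪ d(j, j) ∪ d(g(c, c, c), b ∪ j), c ∪ b ∪ g(d(j, j), b, d(j, c)) ∪ j)  →  g(g(b ∪ c ∪ j, b ∪ c ∪ j, b ∪ c ∪ g(c, b, c) ∪ j), b ∪ c ∪ d(b ∪ c, b ∪ c ∪ j) ∪ d(g(c, c, c), b ∪ j) ∪ d(j, j) ∪ g(b, j, c) ∪ j, b ∪ c ∪ g(d(j, j), b, d(j, c)) ∪ j)
Idempotence:  drop duplicate j
Sort arguments:  c ∪ g(g(b ∪ c ∪ j, b ∪ c ∪ j, b ∪ c ∪ g(c, b, c) ∪ j), b ∪ c ∪ d(b ∪ c, b ∪ c ∪ j) ∪ d(g(c, c, c), b ∪ j) ∪ d(j, j) ∪ g(b, j, c) ∪ j, b ∪ c ∪ g(d(j, j), b, d(j, c)) ∪ j) ∪ j

Answer: c ∪ g(g(b ∪ c ∪ j, b ∪ c ∪ j, b ∪ c ∪ g(c, b, c) ∪ j), b ∪ c ∪ d(b ∪ c, b ∪ c ∪ j) ∪ d(g(c, c, c), b ∪ j) ∪ d(j, j) ∪ g(b, j, c) ∪ j, b ∪ c ∪ g(d(j, j), b, d(j, c)) ∪ j) ∪ j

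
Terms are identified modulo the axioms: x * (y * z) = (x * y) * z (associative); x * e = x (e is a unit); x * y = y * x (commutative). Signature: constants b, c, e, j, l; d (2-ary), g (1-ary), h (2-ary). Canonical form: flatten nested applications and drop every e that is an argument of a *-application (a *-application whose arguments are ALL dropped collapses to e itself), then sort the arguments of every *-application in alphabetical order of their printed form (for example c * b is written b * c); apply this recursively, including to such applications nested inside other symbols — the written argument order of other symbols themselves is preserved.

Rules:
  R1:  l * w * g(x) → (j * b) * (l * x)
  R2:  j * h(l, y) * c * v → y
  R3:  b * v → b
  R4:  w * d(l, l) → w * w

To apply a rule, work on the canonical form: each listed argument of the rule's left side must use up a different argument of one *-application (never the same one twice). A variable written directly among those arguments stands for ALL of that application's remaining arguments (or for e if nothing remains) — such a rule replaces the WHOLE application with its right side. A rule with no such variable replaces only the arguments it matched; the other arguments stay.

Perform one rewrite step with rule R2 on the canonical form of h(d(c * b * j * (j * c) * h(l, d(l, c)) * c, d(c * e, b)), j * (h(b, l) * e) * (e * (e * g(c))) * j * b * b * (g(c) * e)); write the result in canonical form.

Canonical form:  h(d(b * c * c * c * h(l, d(l, c)) * j * j, d(c, b)), b * b * g(c) * g(c) * h(b, l) * j * j)
R2 matches:  uses c, h(l, d(l, c)), j;  v := b * c * c * j, y := d(l, c)
The extension variable absorbs all remaining arguments, so the whole application is rewritten.
Result:  h(d(d(l, c), d(c, b)), b * b * g(c) * g(c) * h(b, l) * j * j)

Answer: h(d(d(l, c), d(c, b)), b * b * g(c) * g(c) * h(b, l) * j * j)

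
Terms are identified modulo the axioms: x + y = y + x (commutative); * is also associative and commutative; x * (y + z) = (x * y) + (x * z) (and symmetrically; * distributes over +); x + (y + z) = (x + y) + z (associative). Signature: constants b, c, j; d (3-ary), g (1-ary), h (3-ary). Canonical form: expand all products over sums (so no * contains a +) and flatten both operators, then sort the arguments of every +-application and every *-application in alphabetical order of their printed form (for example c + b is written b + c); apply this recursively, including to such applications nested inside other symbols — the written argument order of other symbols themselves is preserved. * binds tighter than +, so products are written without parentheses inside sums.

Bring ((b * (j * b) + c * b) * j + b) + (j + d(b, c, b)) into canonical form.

Answer: b + b * b * j * j + b * c * j + d(b, c, b) + j

Derivation:
Distribute:  b * b * j * j + b * c * j + b + j + d(b, c, b)
Order the arguments:  b + b * b * j * j + b * c * j + d(b, c, b) + j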